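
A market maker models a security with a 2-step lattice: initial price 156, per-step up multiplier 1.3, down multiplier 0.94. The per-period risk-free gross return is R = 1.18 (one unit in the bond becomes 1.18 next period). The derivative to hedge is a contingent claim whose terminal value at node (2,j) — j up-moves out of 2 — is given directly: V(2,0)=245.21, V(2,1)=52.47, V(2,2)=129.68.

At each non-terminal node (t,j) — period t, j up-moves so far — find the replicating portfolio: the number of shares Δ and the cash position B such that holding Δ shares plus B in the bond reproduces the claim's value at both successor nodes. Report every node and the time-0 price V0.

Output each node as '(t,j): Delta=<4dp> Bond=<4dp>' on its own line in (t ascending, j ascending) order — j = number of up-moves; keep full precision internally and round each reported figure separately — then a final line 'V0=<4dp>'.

(0,0): Delta=-0.1928 Bond=107.7774
(1,0): Delta=-3.6510 Bond=634.3013
(1,1): Delta=1.0576 Bond=-126.3847
V0=77.7084

Risk-neutral probability p* = (R−d)/(u−d) = (1.18−0.94)/(1.3−0.94) = 0.6667.
Payoff layer (t=2): V(2,0)=245.2100, V(2,1)=52.4700, V(2,2)=129.6800
Node (1,0) S=146.6400: V=(p*·52.4700+(1−p*)·245.2100)/1.18=98.9124; Δ=(52.4700−245.2100)/(190.6320−137.8416)=-3.6510; B=V−Δ·S=634.3013
Node (1,1) S=202.8000: V=(p*·129.6800+(1−p*)·52.4700)/1.18=88.0876; Δ=(129.6800−52.4700)/(263.6400−190.6320)=1.0576; B=V−Δ·S=-126.3847
Node (0,0) S=156.0000: V=(p*·88.0876+(1−p*)·98.9124)/1.18=77.7084; Δ=(88.0876−98.9124)/(202.8000−146.6400)=-0.1928; B=V−Δ·S=107.7774
Root portfolio cost Δ·156+B reproduces V0=77.7084.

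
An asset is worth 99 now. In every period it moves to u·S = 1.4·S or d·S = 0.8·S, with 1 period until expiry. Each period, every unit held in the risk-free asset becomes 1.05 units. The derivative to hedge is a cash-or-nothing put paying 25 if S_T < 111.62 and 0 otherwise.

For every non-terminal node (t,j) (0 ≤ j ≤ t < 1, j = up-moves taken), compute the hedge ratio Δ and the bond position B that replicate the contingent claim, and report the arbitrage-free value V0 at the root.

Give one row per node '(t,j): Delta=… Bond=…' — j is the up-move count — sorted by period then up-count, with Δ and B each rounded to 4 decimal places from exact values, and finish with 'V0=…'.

Since d<R<u, set p* = (R−d)/(u−d) = 0.4167; price each node as the discounted p*-expectation of its children.
Terminal payoffs: V(1,0)=25.0000, V(1,1)=0.0000
Node (0,0) S=99.0000: V=(p*·0.0000+(1−p*)·25.0000)/1.05=13.8889; Δ=(0.0000−25.0000)/(138.6000−79.2000)=-0.4209; B=V−Δ·S=55.5556
Self-financing check: at every node Δ·S+B equals the discounted successor values.

(0,0): Delta=-0.4209 Bond=55.5556
V0=13.8889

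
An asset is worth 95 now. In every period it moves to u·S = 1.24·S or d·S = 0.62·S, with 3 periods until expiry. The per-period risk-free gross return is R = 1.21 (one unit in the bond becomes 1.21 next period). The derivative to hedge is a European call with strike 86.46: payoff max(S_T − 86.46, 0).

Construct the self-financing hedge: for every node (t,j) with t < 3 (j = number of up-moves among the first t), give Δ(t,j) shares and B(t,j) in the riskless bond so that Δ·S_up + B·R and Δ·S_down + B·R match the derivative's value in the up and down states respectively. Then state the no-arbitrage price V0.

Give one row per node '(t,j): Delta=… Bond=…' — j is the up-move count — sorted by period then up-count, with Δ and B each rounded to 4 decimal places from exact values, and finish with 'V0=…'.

Risk-neutral probability p* = (R−d)/(u−d) = (1.21−0.62)/(1.24−0.62) = 0.9516.
At expiry t=3: V(3,0)=0.0000, V(3,1)=0.0000, V(3,2)=4.1046, V(3,3)=94.6693
(2,0): S=36.5180. Δ = (V_up−V_dn)/(S_up−S_dn) = (0.0000−0.0000)/(45.2823−22.6412) = 0.0000. V = [p*·0.0000 + (1−p*)·0.0000]/1.21 = 0.0000. B = V − Δ·S = 0.0000.
(2,1): S=73.0360. Δ = (V_up−V_dn)/(S_up−S_dn) = (4.1046−0.0000)/(90.5646−45.2823) = 0.0906. V = [p*·4.1046 + (1−p*)·0.0000]/1.21 = 3.2281. B = V − Δ·S = -3.3923.
(2,2): S=146.0720. Δ = (V_up−V_dn)/(S_up−S_dn) = (94.6693−4.1046)/(181.1293−90.5646) = 1.0000. V = [p*·94.6693 + (1−p*)·4.1046]/1.21 = 74.6175. B = V − Δ·S = -71.4545.
(1,0): S=58.9000. Δ = (V_up−V_dn)/(S_up−S_dn) = (3.2281−0.0000)/(73.0360−36.5180) = 0.0884. V = [p*·3.2281 + (1−p*)·0.0000]/1.21 = 2.5388. B = V − Δ·S = -2.6679.
(1,1): S=117.8000. Δ = (V_up−V_dn)/(S_up−S_dn) = (74.6175−3.2281)/(146.0720−73.0360) = 0.9775. V = [p*·74.6175 + (1−p*)·3.2281]/1.21 = 58.8125. B = V − Δ·S = -56.3316.
(0,0): S=95.0000. Δ = (V_up−V_dn)/(S_up−S_dn) = (58.8125−2.5388)/(117.8000−58.9000) = 0.9554. V = [p*·58.8125 + (1−p*)·2.5388]/1.21 = 46.3550. B = V − Δ·S = -44.4090.
Check: Δ(0,0)·S0 + B(0,0) = 46.3550 = V0.

(0,0): Delta=0.9554 Bond=-44.4090
(1,0): Delta=0.0884 Bond=-2.6679
(1,1): Delta=0.9775 Bond=-56.3316
(2,0): Delta=0.0000 Bond=0.0000
(2,1): Delta=0.0906 Bond=-3.3923
(2,2): Delta=1.0000 Bond=-71.4545
V0=46.3550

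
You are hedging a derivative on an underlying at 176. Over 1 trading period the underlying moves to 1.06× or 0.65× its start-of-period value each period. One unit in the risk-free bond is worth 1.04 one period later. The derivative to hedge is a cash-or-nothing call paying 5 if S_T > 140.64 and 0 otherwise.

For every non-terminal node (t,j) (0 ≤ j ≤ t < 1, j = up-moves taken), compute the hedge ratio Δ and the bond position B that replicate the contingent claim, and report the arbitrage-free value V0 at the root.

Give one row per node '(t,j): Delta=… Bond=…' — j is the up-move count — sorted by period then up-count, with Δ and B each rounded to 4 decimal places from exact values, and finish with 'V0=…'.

(0,0): Delta=0.0693 Bond=-7.6220
V0=4.5732

Under the risk-neutral measure, an up-move has probability p* = (R−d)/(u−d) = 0.9512 and values discount at R = 1.04.
Terminal payoffs: V(1,0)=0.0000, V(1,1)=5.0000
Node (0,0) S=176.0000: V=(p*·5.0000+(1−p*)·0.0000)/1.04=4.5732; Δ=(5.0000−0.0000)/(186.5600−114.4000)=0.0693; B=V−Δ·S=-7.6220
Self-financing check: at every node Δ·S+B equals the discounted successor values.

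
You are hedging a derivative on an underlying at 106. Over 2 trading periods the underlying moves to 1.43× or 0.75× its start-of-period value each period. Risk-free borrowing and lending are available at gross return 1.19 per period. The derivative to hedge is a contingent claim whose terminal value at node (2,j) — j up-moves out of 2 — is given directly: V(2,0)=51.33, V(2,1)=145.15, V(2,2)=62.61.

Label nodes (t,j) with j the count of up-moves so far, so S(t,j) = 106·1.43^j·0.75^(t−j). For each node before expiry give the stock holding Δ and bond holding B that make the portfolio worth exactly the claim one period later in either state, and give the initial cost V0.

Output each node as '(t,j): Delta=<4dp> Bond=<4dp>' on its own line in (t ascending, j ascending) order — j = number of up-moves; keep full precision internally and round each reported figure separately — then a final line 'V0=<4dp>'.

The replicating-portfolio and risk-neutral prices coincide; use p* = (1.19−0.75)/(1.43−0.75) = 0.6471 for the latter.
At expiry t=2: V(2,0)=51.3300, V(2,1)=145.1500, V(2,2)=62.6100
Node (1,0) S=79.5000: V=(p*·145.1500+(1−p*)·51.3300)/1.19=94.1488; Δ=(145.1500−51.3300)/(113.6850−59.6250)=1.7355; B=V−Δ·S=-43.8218
Node (1,1) S=151.5800: V=(p*·62.6100+(1−p*)·145.1500)/1.19=77.0939; Δ=(62.6100−145.1500)/(216.7594−113.6850)=-0.8008; B=V−Δ·S=198.4763
Node (0,0) S=106.0000: V=(p*·77.0939+(1−p*)·94.1488)/1.19=69.8431; Δ=(77.0939−94.1488)/(151.5800−79.5000)=-0.2366; B=V−Δ·S=94.9238
Each (Δ,B) replicates both successor values, so the strategy is self-financing and V0 is arbitrage-free.

(0,0): Delta=-0.2366 Bond=94.9238
(1,0): Delta=1.7355 Bond=-43.8218
(1,1): Delta=-0.8008 Bond=198.4763
V0=69.8431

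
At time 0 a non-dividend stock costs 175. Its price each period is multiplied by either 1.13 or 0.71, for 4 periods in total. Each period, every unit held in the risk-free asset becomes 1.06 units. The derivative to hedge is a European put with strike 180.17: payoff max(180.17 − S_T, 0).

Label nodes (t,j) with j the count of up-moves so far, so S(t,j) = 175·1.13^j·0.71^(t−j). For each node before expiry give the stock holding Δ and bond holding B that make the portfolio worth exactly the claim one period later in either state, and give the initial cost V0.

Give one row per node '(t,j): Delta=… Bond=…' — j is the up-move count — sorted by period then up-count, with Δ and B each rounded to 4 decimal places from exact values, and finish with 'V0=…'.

(0,0): Delta=-0.3048 Bond=61.2215
(1,0): Delta=-1.0000 Bond=151.2742
(1,1): Delta=-0.2174 Bond=47.6189
(2,0): Delta=-1.0000 Bond=160.3507
(2,1): Delta=-1.0000 Bond=160.3507
(2,2): Delta=-0.1191 Bond=28.5011
(3,0): Delta=-1.0000 Bond=169.9717
(3,1): Delta=-1.0000 Bond=169.9717
(3,2): Delta=-1.0000 Bond=169.9717
(3,3): Delta=-0.0084 Bond=2.2591
V0=7.8826

No-arbitrage ⇒ martingale measure with p* = (R−d)/(u−d) = 0.8333.
Terminal values V(4,·): V(4,0)=135.6996, V(4,1)=109.3931, V(4,2)=67.5251, V(4,3)=0.8900, V(4,4)=0.0000
(3,0): S=62.6344. Δ = (V_up−V_dn)/(S_up−S_dn) = (109.3931−135.6996)/(70.7769−44.4704) = -1.0000. V = [p*·109.3931 + (1−p*)·135.6996]/1.06 = 107.3373. B = V − Δ·S = 169.9717.
(3,1): S=99.6858. Δ = (V_up−V_dn)/(S_up−S_dn) = (67.5251−109.3931)/(112.6449−70.7769) = -1.0000. V = [p*·67.5251 + (1−p*)·109.3931]/1.06 = 70.2859. B = V − Δ·S = 169.9717.
(3,2): S=158.6548. Δ = (V_up−V_dn)/(S_up−S_dn) = (0.8900−67.5251)/(179.2800−112.6449) = -1.0000. V = [p*·0.8900 + (1−p*)·67.5251]/1.06 = 11.3169. B = V − Δ·S = 169.9717.
(3,3): S=252.5070. Δ = (V_up−V_dn)/(S_up−S_dn) = (0.0000−0.8900)/(285.3329−179.2800) = -0.0084. V = [p*·0.0000 + (1−p*)·0.8900]/1.06 = 0.1399. B = V − Δ·S = 2.2591.
(2,0): S=88.2175. Δ = (V_up−V_dn)/(S_up−S_dn) = (70.2859−107.3373)/(99.6858−62.6344) = -1.0000. V = [p*·70.2859 + (1−p*)·107.3373]/1.06 = 72.1332. B = V − Δ·S = 160.3507.
(2,1): S=140.4025. Δ = (V_up−V_dn)/(S_up−S_dn) = (11.3169−70.2859)/(158.6548−99.6858) = -1.0000. V = [p*·11.3169 + (1−p*)·70.2859]/1.06 = 19.9482. B = V − Δ·S = 160.3507.
(2,2): S=223.4575. Δ = (V_up−V_dn)/(S_up−S_dn) = (0.1399−11.3169)/(252.5070−158.6548) = -0.1191. V = [p*·0.1399 + (1−p*)·11.3169]/1.06 = 1.8894. B = V − Δ·S = 28.5011.
(1,0): S=124.2500. Δ = (V_up−V_dn)/(S_up−S_dn) = (19.9482−72.1332)/(140.4025−88.2175) = -1.0000. V = [p*·19.9482 + (1−p*)·72.1332]/1.06 = 27.0242. B = V − Δ·S = 151.2742.
(1,1): S=197.7500. Δ = (V_up−V_dn)/(S_up−S_dn) = (1.8894−19.9482)/(223.4575−140.4025) = -0.2174. V = [p*·1.8894 + (1−p*)·19.9482]/1.06 = 4.6219. B = V − Δ·S = 47.6189.
(0,0): S=175.0000. Δ = (V_up−V_dn)/(S_up−S_dn) = (4.6219−27.0242)/(197.7500−124.2500) = -0.3048. V = [p*·4.6219 + (1−p*)·27.0242]/1.06 = 7.8826. B = V − Δ·S = 61.2215.
Root portfolio cost Δ·175+B reproduces V0=7.8826.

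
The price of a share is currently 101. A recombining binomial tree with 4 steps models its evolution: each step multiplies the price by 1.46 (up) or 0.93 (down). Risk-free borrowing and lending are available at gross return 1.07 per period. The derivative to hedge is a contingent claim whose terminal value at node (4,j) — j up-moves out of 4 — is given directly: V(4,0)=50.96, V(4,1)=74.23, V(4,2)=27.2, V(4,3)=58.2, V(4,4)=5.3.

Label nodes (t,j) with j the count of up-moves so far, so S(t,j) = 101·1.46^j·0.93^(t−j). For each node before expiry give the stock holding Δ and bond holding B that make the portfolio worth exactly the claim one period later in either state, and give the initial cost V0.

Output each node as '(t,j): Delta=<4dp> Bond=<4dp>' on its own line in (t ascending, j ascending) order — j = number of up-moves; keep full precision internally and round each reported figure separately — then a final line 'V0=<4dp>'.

(0,0): Delta=-0.1084 Bond=53.3202
(1,0): Delta=-0.0618 Bond=52.6713
(1,1): Delta=-0.1912 Bond=69.2577
(2,0): Delta=0.0949 Bond=42.6756
(2,1): Delta=-0.3397 Bond=94.4743
(2,2): Delta=0.0724 Bond=17.3648
(3,0): Delta=0.5404 Bond=9.4652
(3,1): Delta=-0.6958 Bond=146.4994
(3,2): Delta=0.2921 Bond=-25.4170
(3,3): Delta=-0.3175 Bond=141.1444
V0=42.3719

Risk-neutral probability p* = (R−d)/(u−d) = (1.07−0.93)/(1.46−0.93) = 0.2642.
Terminal payoffs: V(4,0)=50.9600, V(4,1)=74.2300, V(4,2)=27.2000, V(4,3)=58.2000, V(4,4)=5.3000
(3,0): S=81.2401. Δ = (V_up−V_dn)/(S_up−S_dn) = (74.2300−50.9600)/(118.6105−75.5533) = 0.5404. V = [p*·74.2300 + (1−p*)·50.9600]/1.07 = 53.3708. B = V − Δ·S = 9.4652.
(3,1): S=127.5382. Δ = (V_up−V_dn)/(S_up−S_dn) = (27.2000−74.2300)/(186.2057−118.6105) = -0.6958. V = [p*·27.2000 + (1−p*)·74.2300]/1.07 = 57.7635. B = V − Δ·S = 146.4994.
(3,2): S=200.2212. Δ = (V_up−V_dn)/(S_up−S_dn) = (58.2000−27.2000)/(292.3229−186.2057) = 0.2921. V = [p*·58.2000 + (1−p*)·27.2000]/1.07 = 33.0735. B = V − Δ·S = -25.4170.
(3,3): S=314.3257. Δ = (V_up−V_dn)/(S_up−S_dn) = (5.3000−58.2000)/(458.9156−292.3229) = -0.3175. V = [p*·5.3000 + (1−p*)·58.2000]/1.07 = 41.3331. B = V − Δ·S = 141.1444.
(2,0): S=87.3549. Δ = (V_up−V_dn)/(S_up−S_dn) = (57.7635−53.3708)/(127.5382−81.2401) = 0.0949. V = [p*·57.7635 + (1−p*)·53.3708]/1.07 = 50.9637. B = V − Δ·S = 42.6756.
(2,1): S=137.1378. Δ = (V_up−V_dn)/(S_up−S_dn) = (33.0735−57.7635)/(200.2212−127.5382) = -0.3397. V = [p*·33.0735 + (1−p*)·57.7635]/1.07 = 47.8894. B = V − Δ·S = 94.4743.
(2,2): S=215.2916. Δ = (V_up−V_dn)/(S_up−S_dn) = (41.3331−33.0735)/(314.3257−200.2212) = 0.0724. V = [p*·41.3331 + (1−p*)·33.0735]/1.07 = 32.9489. B = V − Δ·S = 17.3648.
(1,0): S=93.9300. Δ = (V_up−V_dn)/(S_up−S_dn) = (47.8894−50.9637)/(137.1378−87.3549) = -0.0618. V = [p*·47.8894 + (1−p*)·50.9637]/1.07 = 46.8707. B = V − Δ·S = 52.6713.
(1,1): S=147.4600. Δ = (V_up−V_dn)/(S_up−S_dn) = (32.9489−47.8894)/(215.2916−137.1378) = -0.1912. V = [p*·32.9489 + (1−p*)·47.8894]/1.07 = 41.0681. B = V − Δ·S = 69.2577.
(0,0): S=101.0000. Δ = (V_up−V_dn)/(S_up−S_dn) = (41.0681−46.8707)/(147.4600−93.9300) = -0.1084. V = [p*·41.0681 + (1−p*)·46.8707]/1.07 = 42.3719. B = V − Δ·S = 53.3202.
Self-financing check: at every node Δ·S+B equals the discounted successor values.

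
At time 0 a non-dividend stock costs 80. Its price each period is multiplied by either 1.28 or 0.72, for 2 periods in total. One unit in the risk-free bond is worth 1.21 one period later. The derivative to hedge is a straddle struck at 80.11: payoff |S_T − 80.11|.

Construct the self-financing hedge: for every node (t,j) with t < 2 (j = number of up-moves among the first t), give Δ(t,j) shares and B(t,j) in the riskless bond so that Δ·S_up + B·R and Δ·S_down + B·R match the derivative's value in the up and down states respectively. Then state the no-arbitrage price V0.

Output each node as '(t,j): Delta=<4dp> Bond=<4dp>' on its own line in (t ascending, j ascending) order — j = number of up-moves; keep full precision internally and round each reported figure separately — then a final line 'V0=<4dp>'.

No-arbitrage ⇒ martingale measure with p* = (R−d)/(u−d) = 0.8750.
At expiry t=2: V(2,0)=38.6380, V(2,1)=6.3820, V(2,2)=50.9620
(1,0): S=57.6000. Δ = (V_up−V_dn)/(S_up−S_dn) = (6.3820−38.6380)/(73.7280−41.4720) = -1.0000. V = [p*·6.3820 + (1−p*)·38.6380]/1.21 = 8.6066. B = V − Δ·S = 66.2066.
(1,1): S=102.4000. Δ = (V_up−V_dn)/(S_up−S_dn) = (50.9620−6.3820)/(131.0720−73.7280) = 0.7774. V = [p*·50.9620 + (1−p*)·6.3820]/1.21 = 37.5120. B = V − Δ·S = -42.0952.
(0,0): S=80.0000. Δ = (V_up−V_dn)/(S_up−S_dn) = (37.5120−8.6066)/(102.4000−57.6000) = 0.6452. V = [p*·37.5120 + (1−p*)·8.6066]/1.21 = 28.0155. B = V − Δ·S = -23.6012.
Each (Δ,B) replicates both successor values, so the strategy is self-financing and V0 is arbitrage-free.

(0,0): Delta=0.6452 Bond=-23.6012
(1,0): Delta=-1.0000 Bond=66.2066
(1,1): Delta=0.7774 Bond=-42.0952
V0=28.0155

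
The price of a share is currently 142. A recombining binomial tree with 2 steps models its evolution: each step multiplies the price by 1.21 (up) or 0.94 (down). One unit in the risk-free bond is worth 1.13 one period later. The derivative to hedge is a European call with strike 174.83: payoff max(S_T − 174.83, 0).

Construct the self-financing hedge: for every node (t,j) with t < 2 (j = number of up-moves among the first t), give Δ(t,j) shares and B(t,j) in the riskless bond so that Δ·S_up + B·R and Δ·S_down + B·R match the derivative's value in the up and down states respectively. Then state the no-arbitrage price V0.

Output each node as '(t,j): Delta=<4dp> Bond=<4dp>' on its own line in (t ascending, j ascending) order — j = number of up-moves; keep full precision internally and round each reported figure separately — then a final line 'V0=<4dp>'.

(0,0): Delta=0.5372 Bond=-63.4542
(1,0): Delta=0.0000 Bond=0.0000
(1,1): Delta=0.7129 Bond=-101.8940
V0=12.8258

Under the risk-neutral measure, an up-move has probability p* = (R−d)/(u−d) = 0.7037 and values discount at R = 1.13.
Terminal values V(2,·): V(2,0)=0.0000, V(2,1)=0.0000, V(2,2)=33.0722
(1,0): S=133.4800. Δ = (V_up−V_dn)/(S_up−S_dn) = (0.0000−0.0000)/(161.5108−125.4712) = 0.0000. V = [p*·0.0000 + (1−p*)·0.0000]/1.13 = 0.0000. B = V − Δ·S = 0.0000.
(1,1): S=171.8200. Δ = (V_up−V_dn)/(S_up−S_dn) = (33.0722−0.0000)/(207.9022−161.5108) = 0.7129. V = [p*·33.0722 + (1−p*)·0.0000]/1.13 = 20.5956. B = V − Δ·S = -101.8940.
(0,0): S=142.0000. Δ = (V_up−V_dn)/(S_up−S_dn) = (20.5956−0.0000)/(171.8200−133.4800) = 0.5372. V = [p*·20.5956 + (1−p*)·0.0000]/1.13 = 12.8258. B = V − Δ·S = -63.4542.
The time-0 hedge costs 12.8258, which is the no-arbitrage price.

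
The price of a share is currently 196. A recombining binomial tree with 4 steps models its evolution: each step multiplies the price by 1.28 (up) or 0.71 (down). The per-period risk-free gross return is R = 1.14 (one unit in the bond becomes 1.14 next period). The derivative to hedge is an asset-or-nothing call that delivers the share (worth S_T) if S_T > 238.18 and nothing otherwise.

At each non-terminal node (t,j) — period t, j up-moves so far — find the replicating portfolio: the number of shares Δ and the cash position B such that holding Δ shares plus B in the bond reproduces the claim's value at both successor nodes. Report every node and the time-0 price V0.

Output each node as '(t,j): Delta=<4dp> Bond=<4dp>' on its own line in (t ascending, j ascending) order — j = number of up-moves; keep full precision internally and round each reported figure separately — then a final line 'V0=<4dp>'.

(0,0): Delta=1.3471 Bond=-90.2547
(1,0): Delta=1.6111 Bond=-139.6370
(1,1): Delta=1.2994 Bond=-90.9264
(2,0): Delta=0.0000 Bond=0.0000
(2,1): Delta=1.9021 Bond=-211.0142
(2,2): Delta=1.1905 Bond=-68.7023
(3,0): Delta=0.0000 Bond=0.0000
(3,1): Delta=0.0000 Bond=0.0000
(3,2): Delta=2.2456 Bond=-318.8768
(3,3): Delta=1.0000 Bond=0.0000
V0=173.7724

Since d<R<u, set p* = (R−d)/(u−d) = 0.7544; price each node as the discounted p*-expectation of its children.
Payoff layer (t=4): V(4,0)=0.0000, V(4,1)=0.0000, V(4,2)=0.0000, V(4,3)=291.8397, V(4,4)=526.1335
(3,0): S=70.1506. Δ = (V_up−V_dn)/(S_up−S_dn) = (0.0000−0.0000)/(89.7927−49.8069) = 0.0000. V = [p*·0.0000 + (1−p*)·0.0000]/1.14 = 0.0000. B = V − Δ·S = 0.0000.
(3,1): S=126.4686. Δ = (V_up−V_dn)/(S_up−S_dn) = (0.0000−0.0000)/(161.8798−89.7927) = 0.0000. V = [p*·0.0000 + (1−p*)·0.0000]/1.14 = 0.0000. B = V − Δ·S = 0.0000.
(3,2): S=227.9997. Δ = (V_up−V_dn)/(S_up−S_dn) = (291.8397−0.0000)/(291.8397−161.8798) = 2.2456. V = [p*·291.8397 + (1−p*)·0.0000]/1.14 = 193.1226. B = V − Δ·S = -318.8768.
(3,3): S=411.0418. Δ = (V_up−V_dn)/(S_up−S_dn) = (526.1335−291.8397)/(526.1335−291.8397) = 1.0000. V = [p*·526.1335 + (1−p*)·291.8397]/1.14 = 411.0418. B = V − Δ·S = 0.0000.
(2,0): S=98.8036. Δ = (V_up−V_dn)/(S_up−S_dn) = (0.0000−0.0000)/(126.4686−70.1506) = 0.0000. V = [p*·0.0000 + (1−p*)·0.0000]/1.14 = 0.0000. B = V − Δ·S = 0.0000.
(2,1): S=178.1248. Δ = (V_up−V_dn)/(S_up−S_dn) = (193.1226−0.0000)/(227.9997−126.4686) = 1.9021. V = [p*·193.1226 + (1−p*)·0.0000]/1.14 = 127.7973. B = V − Δ·S = -211.0142.
(2,2): S=321.1264. Δ = (V_up−V_dn)/(S_up−S_dn) = (411.0418−193.1226)/(411.0418−227.9997) = 1.1905. V = [p*·411.0418 + (1−p*)·193.1226]/1.14 = 313.6121. B = V − Δ·S = -68.7023.
(1,0): S=139.1600. Δ = (V_up−V_dn)/(S_up−S_dn) = (127.7973−0.0000)/(178.1248−98.8036) = 1.6111. V = [p*·127.7973 + (1−p*)·0.0000]/1.14 = 84.5689. B = V − Δ·S = -139.6370.
(1,1): S=250.8800. Δ = (V_up−V_dn)/(S_up−S_dn) = (313.6121−127.7973)/(321.1264−178.1248) = 1.2994. V = [p*·313.6121 + (1−p*)·127.7973]/1.14 = 235.0644. B = V − Δ·S = -90.9264.
(0,0): S=196.0000. Δ = (V_up−V_dn)/(S_up−S_dn) = (235.0644−84.5689)/(250.8800−139.1600) = 1.3471. V = [p*·235.0644 + (1−p*)·84.5689]/1.14 = 173.7724. B = V − Δ·S = -90.2547.
Each (Δ,B) replicates both successor values, so the strategy is self-financing and V0 is arbitrage-free.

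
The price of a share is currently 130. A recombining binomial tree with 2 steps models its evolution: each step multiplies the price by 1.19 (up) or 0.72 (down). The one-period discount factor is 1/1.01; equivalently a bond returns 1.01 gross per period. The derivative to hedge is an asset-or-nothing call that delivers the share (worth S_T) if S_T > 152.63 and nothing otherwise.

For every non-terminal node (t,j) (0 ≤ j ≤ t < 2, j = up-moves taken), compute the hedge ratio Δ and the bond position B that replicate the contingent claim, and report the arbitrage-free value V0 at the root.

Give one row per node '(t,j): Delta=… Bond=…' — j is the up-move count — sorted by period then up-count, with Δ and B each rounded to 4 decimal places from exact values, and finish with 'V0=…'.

No-arbitrage ⇒ martingale measure with p* = (R−d)/(u−d) = 0.6170.
At expiry t=2: V(2,0)=0.0000, V(2,1)=0.0000, V(2,2)=184.0930
Node (1,0) S=93.6000: V=(p*·0.0000+(1−p*)·0.0000)/1.01=0.0000; Δ=(0.0000−0.0000)/(111.3840−67.3920)=0.0000; B=V−Δ·S=0.0000
Node (1,1) S=154.7000: V=(p*·184.0930+(1−p*)·0.0000)/1.01=112.4647; Δ=(184.0930−0.0000)/(184.0930−111.3840)=2.5319; B=V−Δ·S=-279.2226
Node (0,0) S=130.0000: V=(p*·112.4647+(1−p*)·0.0000)/1.01=68.7060; Δ=(112.4647−0.0000)/(154.7000−93.6000)=1.8407; B=V−Δ·S=-170.5805
The time-0 hedge costs 68.7060, which is the no-arbitrage price.

(0,0): Delta=1.8407 Bond=-170.5805
(1,0): Delta=0.0000 Bond=0.0000
(1,1): Delta=2.5319 Bond=-279.2226
V0=68.7060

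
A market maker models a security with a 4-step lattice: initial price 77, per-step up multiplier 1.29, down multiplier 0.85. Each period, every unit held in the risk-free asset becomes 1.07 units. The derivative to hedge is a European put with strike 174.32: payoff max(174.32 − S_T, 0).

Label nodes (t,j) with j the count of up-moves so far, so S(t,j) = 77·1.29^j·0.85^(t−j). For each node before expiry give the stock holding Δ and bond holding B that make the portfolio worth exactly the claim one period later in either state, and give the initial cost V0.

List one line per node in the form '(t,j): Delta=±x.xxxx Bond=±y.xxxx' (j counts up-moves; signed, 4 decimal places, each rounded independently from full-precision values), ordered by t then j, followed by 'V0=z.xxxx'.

The replicating-portfolio and risk-neutral prices coincide; use p* = (1.07−0.85)/(1.29−0.85) = 0.5000 for the latter.
Terminal payoffs: V(4,0)=134.1255, V(4,1)=113.3190, V(4,2)=81.7420, V(4,3)=33.8192, V(4,4)=0.0000
  t=3,j=0: stock 47.2876 → up 61.0010 (V=113.3190), down 40.1945 (V=134.1255). Price 115.6283; hedge Δ=-1.0000, bond B=162.9159.
  t=3,j=1: stock 71.7659 → up 92.5780 (V=81.7420), down 61.0010 (V=113.3190). Price 91.1500; hedge Δ=-1.0000, bond B=162.9159.
  t=3,j=2: stock 108.9153 → up 140.5008 (V=33.8192), down 92.5780 (V=81.7420). Price 54.0005; hedge Δ=-1.0000, bond B=162.9159.
  t=3,j=3: stock 165.2951 → up 213.2306 (V=0.0000), down 140.5008 (V=33.8192). Price 15.8034; hedge Δ=-0.4650, bond B=92.6652.
  t=2,j=0: stock 55.6325 → up 71.7659 (V=91.1500), down 47.2876 (V=115.6283). Price 96.6253; hedge Δ=-1.0000, bond B=152.2578.
  t=2,j=1: stock 84.4305 → up 108.9153 (V=54.0005), down 71.7659 (V=91.1500). Price 67.8273; hedge Δ=-1.0000, bond B=152.2578.
  t=2,j=2: stock 128.1357 → up 165.2951 (V=15.8034), down 108.9153 (V=54.0005). Price 32.6186; hedge Δ=-0.6775, bond B=119.4304.
  t=1,j=0: stock 65.4500 → up 84.4305 (V=67.8273), down 55.6325 (V=96.6253). Price 76.8470; hedge Δ=-1.0000, bond B=142.2970.
  t=1,j=1: stock 99.3300 → up 128.1357 (V=32.6186), down 84.4305 (V=67.8273). Price 46.9374; hedge Δ=-0.8056, bond B=126.9571.
  t=0,j=0: stock 77.0000 → up 99.3300 (V=46.9374), down 65.4500 (V=76.8470). Price 57.8432; hedge Δ=-0.8828, bond B=125.8197.
Self-financing check: at every node Δ·S+B equals the discounted successor values.

(0,0): Delta=-0.8828 Bond=125.8197
(1,0): Delta=-1.0000 Bond=142.2970
(1,1): Delta=-0.8056 Bond=126.9571
(2,0): Delta=-1.0000 Bond=152.2578
(2,1): Delta=-1.0000 Bond=152.2578
(2,2): Delta=-0.6775 Bond=119.4304
(3,0): Delta=-1.0000 Bond=162.9159
(3,1): Delta=-1.0000 Bond=162.9159
(3,2): Delta=-1.0000 Bond=162.9159
(3,3): Delta=-0.4650 Bond=92.6652
V0=57.8432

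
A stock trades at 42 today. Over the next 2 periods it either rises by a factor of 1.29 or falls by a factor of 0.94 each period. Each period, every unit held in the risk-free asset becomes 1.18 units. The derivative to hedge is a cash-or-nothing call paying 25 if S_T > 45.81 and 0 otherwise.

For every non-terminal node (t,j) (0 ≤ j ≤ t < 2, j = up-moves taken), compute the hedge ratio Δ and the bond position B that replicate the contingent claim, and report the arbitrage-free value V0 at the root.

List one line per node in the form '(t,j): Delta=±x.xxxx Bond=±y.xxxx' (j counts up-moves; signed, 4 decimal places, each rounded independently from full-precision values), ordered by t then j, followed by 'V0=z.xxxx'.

Since d<R<u, set p* = (R−d)/(u−d) = 0.6857; price each node as the discounted p*-expectation of its children.
At expiry t=2: V(2,0)=0.0000, V(2,1)=25.0000, V(2,2)=25.0000
(1,0): S=39.4800. Δ = (V_up−V_dn)/(S_up−S_dn) = (25.0000−0.0000)/(50.9292−37.1112) = 1.8092. V = [p*·25.0000 + (1−p*)·0.0000]/1.18 = 14.5278. B = V − Δ·S = -56.9007.
(1,1): S=54.1800. Δ = (V_up−V_dn)/(S_up−S_dn) = (25.0000−25.0000)/(69.8922−50.9292) = 0.0000. V = [p*·25.0000 + (1−p*)·25.0000]/1.18 = 21.1864. B = V − Δ·S = 21.1864.
(0,0): S=42.0000. Δ = (V_up−V_dn)/(S_up−S_dn) = (21.1864−14.5278)/(54.1800−39.4800) = 0.4530. V = [p*·21.1864 + (1−p*)·14.5278]/1.18 = 16.1811. B = V − Δ·S = -2.8434.
Each (Δ,B) replicates both successor values, so the strategy is self-financing and V0 is arbitrage-free.

(0,0): Delta=0.4530 Bond=-2.8434
(1,0): Delta=1.8092 Bond=-56.9007
(1,1): Delta=0.0000 Bond=21.1864
V0=16.1811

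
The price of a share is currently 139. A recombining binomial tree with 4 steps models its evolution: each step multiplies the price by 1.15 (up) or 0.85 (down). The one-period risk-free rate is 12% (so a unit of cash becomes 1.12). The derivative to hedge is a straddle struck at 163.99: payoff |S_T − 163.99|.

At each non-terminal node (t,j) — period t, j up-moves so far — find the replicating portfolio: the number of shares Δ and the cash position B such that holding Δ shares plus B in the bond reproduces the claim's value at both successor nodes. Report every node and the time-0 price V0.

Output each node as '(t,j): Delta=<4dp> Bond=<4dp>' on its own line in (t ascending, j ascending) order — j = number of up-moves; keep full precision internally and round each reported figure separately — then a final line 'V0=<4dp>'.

Risk-neutral probability p* = (R−d)/(u−d) = (1.12−0.85)/(1.15−0.85) = 0.9000.
Terminal payoffs: V(4,0)=91.4311, V(4,1)=65.8221, V(4,2)=31.1746, V(4,3)=15.7014, V(4,4)=79.1219
(3,0): S=85.3634. Δ = (V_up−V_dn)/(S_up−S_dn) = (65.8221−91.4311)/(98.1679−72.5589) = -1.0000. V = [p*·65.8221 + (1−p*)·91.4311]/1.12 = 61.0563. B = V − Δ·S = 146.4196.
(3,1): S=115.4916. Δ = (V_up−V_dn)/(S_up−S_dn) = (31.1746−65.8221)/(132.8154−98.1679) = -1.0000. V = [p*·31.1746 + (1−p*)·65.8221]/1.12 = 30.9280. B = V − Δ·S = 146.4196.
(3,2): S=156.2534. Δ = (V_up−V_dn)/(S_up−S_dn) = (15.7014−31.1746)/(179.6914−132.8154) = -0.3301. V = [p*·15.7014 + (1−p*)·31.1746]/1.12 = 15.4006. B = V − Δ·S = 66.9781.
(3,3): S=211.4016. Δ = (V_up−V_dn)/(S_up−S_dn) = (79.1219−15.7014)/(243.1119−179.6914) = 1.0000. V = [p*·79.1219 + (1−p*)·15.7014]/1.12 = 64.9820. B = V − Δ·S = -146.4196.
(2,0): S=100.4275. Δ = (V_up−V_dn)/(S_up−S_dn) = (30.9280−61.0563)/(115.4916−85.3634) = -1.0000. V = [p*·30.9280 + (1−p*)·61.0563]/1.12 = 30.3043. B = V − Δ·S = 130.7318.
(2,1): S=135.8725. Δ = (V_up−V_dn)/(S_up−S_dn) = (15.4006−30.9280)/(156.2534−115.4916) = -0.3809. V = [p*·15.4006 + (1−p*)·30.9280]/1.12 = 15.1369. B = V − Δ·S = 66.8949.
(2,2): S=183.8275. Δ = (V_up−V_dn)/(S_up−S_dn) = (64.9820−15.4006)/(211.4016−156.2534) = 0.8991. V = [p*·64.9820 + (1−p*)·15.4006]/1.12 = 53.5927. B = V − Δ·S = -111.6785.
(1,0): S=118.1500. Δ = (V_up−V_dn)/(S_up−S_dn) = (15.1369−30.3043)/(135.8725−100.4275) = -0.4279. V = [p*·15.1369 + (1−p*)·30.3043]/1.12 = 14.8694. B = V − Δ·S = 65.4273.
(1,1): S=159.8500. Δ = (V_up−V_dn)/(S_up−S_dn) = (53.5927−15.1369)/(183.8275−135.8725) = 0.8019. V = [p*·53.5927 + (1−p*)·15.1369]/1.12 = 44.4171. B = V − Δ·S = -83.7689.
(0,0): S=139.0000. Δ = (V_up−V_dn)/(S_up−S_dn) = (44.4171−14.8694)/(159.8500−118.1500) = 0.7086. V = [p*·44.4171 + (1−p*)·14.8694]/1.12 = 37.0199. B = V − Δ·S = -61.4725.
Each (Δ,B) replicates both successor values, so the strategy is self-financing and V0 is arbitrage-free.

(0,0): Delta=0.7086 Bond=-61.4725
(1,0): Delta=-0.4279 Bond=65.4273
(1,1): Delta=0.8019 Bond=-83.7689
(2,0): Delta=-1.0000 Bond=130.7318
(2,1): Delta=-0.3809 Bond=66.8949
(2,2): Delta=0.8991 Bond=-111.6785
(3,0): Delta=-1.0000 Bond=146.4196
(3,1): Delta=-1.0000 Bond=146.4196
(3,2): Delta=-0.3301 Bond=66.9781
(3,3): Delta=1.0000 Bond=-146.4196
V0=37.0199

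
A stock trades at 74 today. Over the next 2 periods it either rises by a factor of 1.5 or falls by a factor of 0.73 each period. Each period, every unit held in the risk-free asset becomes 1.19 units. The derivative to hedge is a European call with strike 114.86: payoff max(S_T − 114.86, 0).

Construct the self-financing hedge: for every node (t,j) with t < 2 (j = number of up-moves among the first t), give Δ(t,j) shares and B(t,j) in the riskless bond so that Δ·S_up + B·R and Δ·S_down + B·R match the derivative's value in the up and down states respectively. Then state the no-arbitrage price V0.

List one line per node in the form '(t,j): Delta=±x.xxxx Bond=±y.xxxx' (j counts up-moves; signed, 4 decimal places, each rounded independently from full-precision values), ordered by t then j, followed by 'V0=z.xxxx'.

Risk-neutral probability p* = (R−d)/(u−d) = (1.19−0.73)/(1.5−0.73) = 0.5974.
Terminal payoffs: V(2,0)=0.0000, V(2,1)=0.0000, V(2,2)=51.6400
Node (1,0) S=54.0200: V=(p*·0.0000+(1−p*)·0.0000)/1.19=0.0000; Δ=(0.0000−0.0000)/(81.0300−39.4346)=0.0000; B=V−Δ·S=0.0000
Node (1,1) S=111.0000: V=(p*·51.6400+(1−p*)·0.0000)/1.19=25.9243; Δ=(51.6400−0.0000)/(166.5000−81.0300)=0.6042; B=V−Δ·S=-41.1407
Node (0,0) S=74.0000: V=(p*·25.9243+(1−p*)·0.0000)/1.19=13.0145; Δ=(25.9243−0.0000)/(111.0000−54.0200)=0.4550; B=V−Δ·S=-20.6534
Each (Δ,B) replicates both successor values, so the strategy is self-financing and V0 is arbitrage-free.

(0,0): Delta=0.4550 Bond=-20.6534
(1,0): Delta=0.0000 Bond=0.0000
(1,1): Delta=0.6042 Bond=-41.1407
V0=13.0145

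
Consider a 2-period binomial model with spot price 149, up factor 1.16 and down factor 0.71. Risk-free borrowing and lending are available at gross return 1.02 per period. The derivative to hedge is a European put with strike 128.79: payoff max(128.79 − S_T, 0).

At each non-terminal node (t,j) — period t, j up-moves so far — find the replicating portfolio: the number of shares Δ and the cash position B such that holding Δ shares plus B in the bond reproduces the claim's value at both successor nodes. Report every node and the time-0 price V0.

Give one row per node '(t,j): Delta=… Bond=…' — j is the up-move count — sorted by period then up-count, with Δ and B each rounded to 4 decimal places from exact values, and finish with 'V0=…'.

Since d<R<u, set p* = (R−d)/(u−d) = 0.6889; price each node as the discounted p*-expectation of its children.
Payoff layer (t=2): V(2,0)=53.6791, V(2,1)=6.0736, V(2,2)=0.0000
  t=1,j=0: stock 105.7900 → up 122.7164 (V=6.0736), down 75.1109 (V=53.6791). Price 20.4747; hedge Δ=-1.0000, bond B=126.2647.
  t=1,j=1: stock 172.8400 → up 200.4944 (V=0.0000), down 122.7164 (V=6.0736). Price 1.8525; hedge Δ=-0.0781, bond B=15.3494.
  t=0,j=0: stock 149.0000 → up 172.8400 (V=1.8525), down 105.7900 (V=20.4747). Price 7.4962; hedge Δ=-0.2777, bond B=48.8788.
Self-financing check: at every node Δ·S+B equals the discounted successor values.

(0,0): Delta=-0.2777 Bond=48.8788
(1,0): Delta=-1.0000 Bond=126.2647
(1,1): Delta=-0.0781 Bond=15.3494
V0=7.4962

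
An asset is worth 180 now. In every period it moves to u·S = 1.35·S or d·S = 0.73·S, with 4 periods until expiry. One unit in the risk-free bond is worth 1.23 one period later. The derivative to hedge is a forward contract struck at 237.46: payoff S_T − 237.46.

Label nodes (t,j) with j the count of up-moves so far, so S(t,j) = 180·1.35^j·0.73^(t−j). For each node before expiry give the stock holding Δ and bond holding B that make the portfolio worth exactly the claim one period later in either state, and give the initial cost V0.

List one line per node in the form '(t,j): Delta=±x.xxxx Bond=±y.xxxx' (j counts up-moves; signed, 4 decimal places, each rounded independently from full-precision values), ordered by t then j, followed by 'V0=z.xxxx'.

Under the risk-neutral measure, an up-move has probability p* = (R−d)/(u−d) = 0.8065 and values discount at R = 1.23.
At expiry t=4: V(4,0)=-186.3432, V(4,1)=-142.9289, V(4,2)=-62.6422, V(4,3)=85.8333, V(4,4)=360.4111
  t=3,j=0: stock 70.0231 → up 94.5311 (V=-142.9289), down 51.1168 (V=-186.3432). Price -123.0339; hedge Δ=1.0000, bond B=-193.0569.
  t=3,j=1: stock 129.4947 → up 174.8178 (V=-62.6422), down 94.5311 (V=-142.9289). Price -63.5622; hedge Δ=1.0000, bond B=-193.0569.
  t=3,j=2: stock 239.4765 → up 323.2933 (V=85.8333), down 174.8178 (V=-62.6422). Price 46.4196; hedge Δ=1.0000, bond B=-193.0569.
  t=3,j=3: stock 442.8675 → up 597.8711 (V=360.4111), down 323.2933 (V=85.8333). Price 249.8106; hedge Δ=1.0000, bond B=-193.0569.
  t=2,j=0: stock 95.9220 → up 129.4947 (V=-63.5622), down 70.0231 (V=-123.0339). Price -61.0348; hedge Δ=1.0000, bond B=-156.9568.
  t=2,j=1: stock 177.3900 → up 239.4765 (V=46.4196), down 129.4947 (V=-63.5622). Price 20.4332; hedge Δ=1.0000, bond B=-156.9568.
  t=2,j=2: stock 328.0500 → up 442.8675 (V=249.8106), down 239.4765 (V=46.4196). Price 171.0932; hedge Δ=1.0000, bond B=-156.9568.
  t=1,j=0: stock 131.4000 → up 177.3900 (V=20.4332), down 95.9220 (V=-61.0348). Price 3.7928; hedge Δ=1.0000, bond B=-127.6072.
  t=1,j=1: stock 243.0000 → up 328.0500 (V=171.0932), down 177.3900 (V=20.4332). Price 115.3928; hedge Δ=1.0000, bond B=-127.6072.
  t=0,j=0: stock 180.0000 → up 243.0000 (V=115.3928), down 131.4000 (V=3.7928). Price 76.2543; hedge Δ=1.0000, bond B=-103.7457.
Each (Δ,B) replicates both successor values, so the strategy is self-financing and V0 is arbitrage-free.

(0,0): Delta=1.0000 Bond=-103.7457
(1,0): Delta=1.0000 Bond=-127.6072
(1,1): Delta=1.0000 Bond=-127.6072
(2,0): Delta=1.0000 Bond=-156.9568
(2,1): Delta=1.0000 Bond=-156.9568
(2,2): Delta=1.0000 Bond=-156.9568
(3,0): Delta=1.0000 Bond=-193.0569
(3,1): Delta=1.0000 Bond=-193.0569
(3,2): Delta=1.0000 Bond=-193.0569
(3,3): Delta=1.0000 Bond=-193.0569
V0=76.2543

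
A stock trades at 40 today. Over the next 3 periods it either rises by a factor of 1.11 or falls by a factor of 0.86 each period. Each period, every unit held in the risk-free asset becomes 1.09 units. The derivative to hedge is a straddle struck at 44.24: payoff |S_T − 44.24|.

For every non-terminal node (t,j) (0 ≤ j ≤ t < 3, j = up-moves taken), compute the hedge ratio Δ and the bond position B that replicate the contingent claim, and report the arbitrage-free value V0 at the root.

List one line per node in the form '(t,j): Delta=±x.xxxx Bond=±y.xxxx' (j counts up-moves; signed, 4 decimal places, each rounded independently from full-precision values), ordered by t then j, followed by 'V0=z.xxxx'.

(0,0): Delta=0.4911 Bond=-12.8966
(1,0): Delta=-1.0000 Bond=37.2359
(1,1): Delta=0.5915 Bond=-18.5176
(2,0): Delta=-1.0000 Bond=40.5872
(2,1): Delta=-1.0000 Bond=40.5872
(2,2): Delta=0.6988 Bond=-25.4687
V0=6.7467

No-arbitrage ⇒ martingale measure with p* = (R−d)/(u−d) = 0.9200.
Terminal values V(3,·): V(3,0)=18.7978, V(3,1)=11.4018, V(3,2)=1.8558, V(3,3)=10.4652
  t=2,j=0: stock 29.5840 → up 32.8382 (V=11.4018), down 25.4422 (V=18.7978). Price 11.0032; hedge Δ=-1.0000, bond B=40.5872.
  t=2,j=1: stock 38.1840 → up 42.3842 (V=1.8558), down 32.8382 (V=11.4018). Price 2.4032; hedge Δ=-1.0000, bond B=40.5872.
  t=2,j=2: stock 49.2840 → up 54.7052 (V=10.4652), down 42.3842 (V=1.8558). Price 8.9692; hedge Δ=0.6988, bond B=-25.4687.
  t=1,j=0: stock 34.4000 → up 38.1840 (V=2.4032), down 29.5840 (V=11.0032). Price 2.8359; hedge Δ=-1.0000, bond B=37.2359.
  t=1,j=1: stock 44.4000 → up 49.2840 (V=8.9692), down 38.1840 (V=2.4032). Price 7.7468; hedge Δ=0.5915, bond B=-18.5176.
  t=0,j=0: stock 40.0000 → up 44.4000 (V=7.7468), down 34.4000 (V=2.8359). Price 6.7467; hedge Δ=0.4911, bond B=-12.8966.
Check: Δ(0,0)·S0 + B(0,0) = 6.7467 = V0.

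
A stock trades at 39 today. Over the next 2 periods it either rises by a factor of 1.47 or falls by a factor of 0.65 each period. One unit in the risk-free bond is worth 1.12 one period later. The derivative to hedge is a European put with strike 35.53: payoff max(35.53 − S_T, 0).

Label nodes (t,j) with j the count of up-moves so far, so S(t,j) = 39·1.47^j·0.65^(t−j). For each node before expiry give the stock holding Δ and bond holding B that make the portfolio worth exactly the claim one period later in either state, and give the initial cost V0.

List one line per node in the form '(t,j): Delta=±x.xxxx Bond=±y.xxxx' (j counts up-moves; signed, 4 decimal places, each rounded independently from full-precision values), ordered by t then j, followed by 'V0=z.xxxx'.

(0,0): Delta=-0.2270 Bond=11.6218
(1,0): Delta=-0.9166 Bond=30.4956
(1,1): Delta=0.0000 Bond=0.0000
V0=2.7671

Under the risk-neutral measure, an up-move has probability p* = (R−d)/(u−d) = 0.5732 and values discount at R = 1.12.
Terminal values V(2,·): V(2,0)=19.0525, V(2,1)=0.0000, V(2,2)=0.0000
Node (1,0) S=25.3500: V=(p*·0.0000+(1−p*)·19.0525)/1.12=7.2609; Δ=(0.0000−19.0525)/(37.2645−16.4775)=-0.9166; B=V−Δ·S=30.4956
Node (1,1) S=57.3300: V=(p*·0.0000+(1−p*)·0.0000)/1.12=0.0000; Δ=(0.0000−0.0000)/(84.2751−37.2645)=0.0000; B=V−Δ·S=0.0000
Node (0,0) S=39.0000: V=(p*·0.0000+(1−p*)·7.2609)/1.12=2.7671; Δ=(0.0000−7.2609)/(57.3300−25.3500)=-0.2270; B=V−Δ·S=11.6218
Root portfolio cost Δ·39+B reproduces V0=2.7671.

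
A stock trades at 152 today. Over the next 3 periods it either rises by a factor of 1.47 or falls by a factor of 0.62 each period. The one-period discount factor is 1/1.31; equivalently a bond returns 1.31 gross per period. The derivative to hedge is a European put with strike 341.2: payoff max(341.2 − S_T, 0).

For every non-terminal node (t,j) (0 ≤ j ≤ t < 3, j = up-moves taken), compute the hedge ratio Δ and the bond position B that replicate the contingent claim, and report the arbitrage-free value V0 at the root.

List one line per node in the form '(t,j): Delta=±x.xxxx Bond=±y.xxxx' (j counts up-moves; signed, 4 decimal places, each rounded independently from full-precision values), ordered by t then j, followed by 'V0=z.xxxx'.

Under the risk-neutral measure, an up-move has probability p* = (R−d)/(u−d) = 0.8118 and values discount at R = 1.31.
Terminal values V(3,·): V(3,0)=304.9741, V(3,1)=255.3097, V(3,2)=137.5568, V(3,3)=0.0000
  t=2,j=0: stock 58.4288 → up 85.8903 (V=255.3097), down 36.2259 (V=304.9741). Price 202.0292; hedge Δ=-1.0000, bond B=260.4580.
  t=2,j=1: stock 138.5328 → up 203.6432 (V=137.5568), down 85.8903 (V=255.3097). Price 121.9252; hedge Δ=-1.0000, bond B=260.4580.
  t=2,j=2: stock 328.4568 → up 482.8315 (V=0.0000), down 203.6432 (V=137.5568). Price 19.7657; hedge Δ=-0.4927, bond B=181.5972.
  t=1,j=0: stock 94.2400 → up 138.5328 (V=121.9252), down 58.4288 (V=202.0292). Price 104.5829; hedge Δ=-1.0000, bond B=198.8229.
  t=1,j=1: stock 223.4400 → up 328.4568 (V=19.7657), down 138.5328 (V=121.9252). Price 29.7677; hedge Δ=-0.5379, bond B=149.9554.
  t=0,j=0: stock 152.0000 → up 223.4400 (V=29.7677), down 94.2400 (V=104.5829). Price 33.4737; hedge Δ=-0.5791, bond B=121.4916.
Check: Δ(0,0)·S0 + B(0,0) = 33.4737 = V0.

(0,0): Delta=-0.5791 Bond=121.4916
(1,0): Delta=-1.0000 Bond=198.8229
(1,1): Delta=-0.5379 Bond=149.9554
(2,0): Delta=-1.0000 Bond=260.4580
(2,1): Delta=-1.0000 Bond=260.4580
(2,2): Delta=-0.4927 Bond=181.5972
V0=33.4737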